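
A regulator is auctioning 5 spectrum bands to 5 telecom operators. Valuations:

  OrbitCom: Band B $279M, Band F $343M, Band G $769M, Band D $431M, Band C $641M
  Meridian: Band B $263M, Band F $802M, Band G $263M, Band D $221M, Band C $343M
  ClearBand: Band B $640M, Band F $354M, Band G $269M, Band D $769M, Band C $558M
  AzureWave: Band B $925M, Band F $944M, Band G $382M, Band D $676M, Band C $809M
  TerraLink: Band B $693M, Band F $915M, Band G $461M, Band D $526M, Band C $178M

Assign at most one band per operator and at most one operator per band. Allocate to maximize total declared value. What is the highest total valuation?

Optimal: OrbitCom→Band G ($769M), Meridian→Band F ($802M), ClearBand→Band D ($769M), AzureWave→Band C ($809M), TerraLink→Band B ($693M) — total 769+802+769+809+693 = $3842M.
Swapping OrbitCom↔ClearBand (OrbitCom→Band D $431M, ClearBand→Band G $269M) loses 838.
Checked against all permutations: $3842M is optimal.

Maximum total: $3842M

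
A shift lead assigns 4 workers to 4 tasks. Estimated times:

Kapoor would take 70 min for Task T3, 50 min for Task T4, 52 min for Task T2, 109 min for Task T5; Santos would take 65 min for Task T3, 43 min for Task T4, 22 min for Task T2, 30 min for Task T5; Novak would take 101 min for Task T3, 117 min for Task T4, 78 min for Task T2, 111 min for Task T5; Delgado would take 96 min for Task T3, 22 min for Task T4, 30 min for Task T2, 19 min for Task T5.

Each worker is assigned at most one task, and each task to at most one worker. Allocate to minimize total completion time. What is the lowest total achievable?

Min total: 192 min

Optimal: Kapoor→Task T4 (50 min), Santos→Task T2 (22 min), Novak→Task T3 (101 min), Delgado→Task T5 (19 min) — total 50+22+101+19 = 192 min.
Column-greedy (each task in turn goes to its cheapest remaining worker) gives 250 min, worse by 58.
Swapping Delgado↔Novak (Delgado→Task T3 96 min, Novak→Task T5 111 min) adds 87.
Every other assignment is strictly worse.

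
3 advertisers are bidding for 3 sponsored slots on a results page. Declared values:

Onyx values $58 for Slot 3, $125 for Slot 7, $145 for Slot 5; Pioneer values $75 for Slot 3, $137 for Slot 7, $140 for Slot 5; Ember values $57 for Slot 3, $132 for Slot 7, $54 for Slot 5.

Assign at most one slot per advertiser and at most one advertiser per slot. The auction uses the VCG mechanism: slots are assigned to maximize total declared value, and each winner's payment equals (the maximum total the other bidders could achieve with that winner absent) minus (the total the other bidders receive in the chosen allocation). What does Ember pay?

Efficient allocation: Onyx→Slot 5 ($145), Pioneer→Slot 3 ($75), Ember→Slot 7 ($132); total welfare W = $352.
Ember receives Slot 7 at value $132, so the others get W − 132 = $220.
Without Ember: best allocation of the remaining 2 bidders over all 3 slots is Onyx→Slot 5 ($145), Pioneer→Slot 7 ($137), total $282.
VCG payment = (others' best without Ember) − (others' welfare with Ember) = 282 − 220 = $62.

Ember pays $62.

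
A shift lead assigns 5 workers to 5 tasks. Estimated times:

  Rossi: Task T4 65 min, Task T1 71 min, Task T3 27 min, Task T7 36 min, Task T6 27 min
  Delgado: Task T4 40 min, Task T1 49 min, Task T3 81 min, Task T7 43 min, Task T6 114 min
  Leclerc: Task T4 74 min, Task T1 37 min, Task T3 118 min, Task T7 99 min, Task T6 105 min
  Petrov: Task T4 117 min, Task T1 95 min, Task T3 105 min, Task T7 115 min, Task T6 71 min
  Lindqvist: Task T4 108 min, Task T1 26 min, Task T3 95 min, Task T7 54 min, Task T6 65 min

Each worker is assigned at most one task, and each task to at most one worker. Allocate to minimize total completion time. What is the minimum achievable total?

Min total: 229 min

Optimal: Rossi→Task T3 (27 min), Delgado→Task T4 (40 min), Leclerc→Task T1 (37 min), Petrov→Task T6 (71 min), Lindqvist→Task T7 (54 min) — total 27+40+37+71+54 = 229 min.
Column-greedy (each task in turn goes to its cheapest remaining worker) gives 263 min, worse by 34.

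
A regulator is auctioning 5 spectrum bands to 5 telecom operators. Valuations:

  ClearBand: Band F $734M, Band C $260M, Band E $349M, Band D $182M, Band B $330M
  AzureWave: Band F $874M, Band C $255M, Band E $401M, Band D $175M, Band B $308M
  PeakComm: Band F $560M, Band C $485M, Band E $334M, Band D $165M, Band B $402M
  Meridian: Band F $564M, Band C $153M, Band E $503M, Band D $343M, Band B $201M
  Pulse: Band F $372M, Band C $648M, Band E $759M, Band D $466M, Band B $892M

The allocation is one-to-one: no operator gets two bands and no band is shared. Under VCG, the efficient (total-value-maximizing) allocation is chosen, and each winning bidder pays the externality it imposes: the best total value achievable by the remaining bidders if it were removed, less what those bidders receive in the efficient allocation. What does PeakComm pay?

PeakComm pays $71M.

Efficient allocation: ClearBand→Band E ($349M), AzureWave→Band F ($874M), PeakComm→Band C ($485M), Meridian→Band D ($343M), Pulse→Band B ($892M); total welfare W = $2943M.
PeakComm receives Band C at value $485M, so the others get W − 485 = $2458M.
Without PeakComm: best allocation of the remaining 4 bidders over all 5 bands is ClearBand→Band C ($260M), AzureWave→Band F ($874M), Meridian→Band E ($503M), Pulse→Band B ($892M), total $2529M.
VCG payment = (others' best without PeakComm) − (others' welfare with PeakComm) = 2529 − 2458 = $71M.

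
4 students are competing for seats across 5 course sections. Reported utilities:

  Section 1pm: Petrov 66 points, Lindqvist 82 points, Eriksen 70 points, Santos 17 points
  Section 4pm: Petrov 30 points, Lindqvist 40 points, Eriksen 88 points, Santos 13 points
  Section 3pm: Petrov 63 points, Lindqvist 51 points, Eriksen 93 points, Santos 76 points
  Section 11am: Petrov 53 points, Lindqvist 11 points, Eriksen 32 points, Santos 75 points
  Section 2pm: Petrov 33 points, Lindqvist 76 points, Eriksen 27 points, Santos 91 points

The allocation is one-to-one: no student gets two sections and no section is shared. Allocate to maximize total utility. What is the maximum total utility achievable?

Maximum total: 324 points

This is the linear assignment problem.
Optimal: Petrov→Section 3pm (63 points), Lindqvist→Section 1pm (82 points), Eriksen→Section 4pm (88 points), Santos→Section 2pm (91 points) — total 63+82+88+91 = 324 points.
Max-entry greedy (repeatedly take the single best remaining cell) gives 319 points, worse by 5.
Swapping Eriksen↔Lindqvist (Eriksen→Section 1pm 70 points, Lindqvist→Section 4pm 40 points) loses 60.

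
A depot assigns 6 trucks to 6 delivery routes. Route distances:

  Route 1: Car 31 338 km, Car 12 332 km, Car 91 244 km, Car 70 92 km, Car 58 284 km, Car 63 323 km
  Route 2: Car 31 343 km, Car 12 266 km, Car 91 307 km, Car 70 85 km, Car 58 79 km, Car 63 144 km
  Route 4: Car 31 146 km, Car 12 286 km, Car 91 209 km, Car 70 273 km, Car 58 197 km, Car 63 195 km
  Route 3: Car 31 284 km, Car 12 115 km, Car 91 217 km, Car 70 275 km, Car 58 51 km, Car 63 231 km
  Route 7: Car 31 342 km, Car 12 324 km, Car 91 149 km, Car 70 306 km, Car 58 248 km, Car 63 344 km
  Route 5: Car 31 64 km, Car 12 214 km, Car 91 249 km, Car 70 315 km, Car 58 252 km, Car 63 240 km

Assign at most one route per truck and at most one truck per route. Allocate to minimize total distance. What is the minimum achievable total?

Optimal: Car 31→Route 5 (64 km), Car 12→Route 3 (115 km), Car 91→Route 7 (149 km), Car 70→Route 1 (92 km), Car 58→Route 2 (79 km), Car 63→Route 4 (195 km) — total 64+115+149+92+79+195 = 694 km.
Row-greedy (each truck in turn takes its cheapest remaining route) gives 933 km, worse by 239.
Next-best assignment: Car 31→Route 5, Car 12→Route 3, Car 91→Route 7, Car 70→Route 1, Car 58→Route 4, Car 63→Route 2 = 761 km.
Swapping Car 91↔Car 70 (Car 91→Route 1 244 km, Car 70→Route 7 306 km) adds 309.

Minimum total: 694 km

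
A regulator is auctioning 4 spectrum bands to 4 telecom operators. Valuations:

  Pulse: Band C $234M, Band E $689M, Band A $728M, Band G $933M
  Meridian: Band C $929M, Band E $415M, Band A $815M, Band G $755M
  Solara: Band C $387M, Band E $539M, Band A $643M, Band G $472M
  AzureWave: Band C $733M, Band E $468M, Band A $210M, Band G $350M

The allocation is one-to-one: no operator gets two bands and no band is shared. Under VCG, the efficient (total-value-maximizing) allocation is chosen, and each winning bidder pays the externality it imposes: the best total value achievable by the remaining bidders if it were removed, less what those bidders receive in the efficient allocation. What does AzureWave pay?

Efficient allocation: Pulse→Band G ($933M), Meridian→Band A ($815M), Solara→Band E ($539M), AzureWave→Band C ($733M); total welfare W = $3020M.
AzureWave receives Band C at value $733M, so the others get W − 733 = $2287M.
Without AzureWave: best allocation of the remaining 3 bidders over all 4 bands is Pulse→Band G ($933M), Meridian→Band C ($929M), Solara→Band A ($643M), total $2505M.
VCG payment = (others' best without AzureWave) − (others' welfare with AzureWave) = 2505 − 2287 = $218M.

AzureWave pays $218M.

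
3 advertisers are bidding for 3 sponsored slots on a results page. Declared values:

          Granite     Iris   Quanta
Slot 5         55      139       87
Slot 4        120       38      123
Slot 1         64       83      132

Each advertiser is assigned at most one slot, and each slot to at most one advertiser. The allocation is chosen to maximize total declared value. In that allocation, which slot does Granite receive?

Granite receives Slot 4.

Treat this as an assignment problem: match each advertiser to one slot.
Optimal: Granite→Slot 4 ($120), Iris→Slot 5 ($139), Quanta→Slot 1 ($132) — total 120+139+132 = $391.
Next-best assignment: Granite→Slot 1, Iris→Slot 5, Quanta→Slot 4 = $326.
No other one-to-one assignment exceeds $391.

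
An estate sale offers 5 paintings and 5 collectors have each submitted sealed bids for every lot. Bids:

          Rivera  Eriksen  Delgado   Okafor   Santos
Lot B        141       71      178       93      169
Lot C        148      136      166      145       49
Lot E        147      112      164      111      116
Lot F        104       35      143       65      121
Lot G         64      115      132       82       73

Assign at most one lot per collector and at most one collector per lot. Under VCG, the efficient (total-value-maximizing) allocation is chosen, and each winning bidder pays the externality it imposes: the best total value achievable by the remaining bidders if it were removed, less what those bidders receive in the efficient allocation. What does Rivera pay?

Efficient allocation: Rivera→Lot E ($147), Eriksen→Lot G ($115), Delgado→Lot F ($143), Okafor→Lot C ($145), Santos→Lot B ($169); total welfare W = $719.
Rivera receives Lot E at value $147, so the others get W − 147 = $572.
Without Rivera: best allocation of the remaining 4 bidders over all 5 lots is Eriksen→Lot G ($115), Delgado→Lot E ($164), Okafor→Lot C ($145), Santos→Lot B ($169), total $593.
VCG payment = (others' best without Rivera) − (others' welfare with Rivera) = 593 − 572 = $21.

Rivera pays $21.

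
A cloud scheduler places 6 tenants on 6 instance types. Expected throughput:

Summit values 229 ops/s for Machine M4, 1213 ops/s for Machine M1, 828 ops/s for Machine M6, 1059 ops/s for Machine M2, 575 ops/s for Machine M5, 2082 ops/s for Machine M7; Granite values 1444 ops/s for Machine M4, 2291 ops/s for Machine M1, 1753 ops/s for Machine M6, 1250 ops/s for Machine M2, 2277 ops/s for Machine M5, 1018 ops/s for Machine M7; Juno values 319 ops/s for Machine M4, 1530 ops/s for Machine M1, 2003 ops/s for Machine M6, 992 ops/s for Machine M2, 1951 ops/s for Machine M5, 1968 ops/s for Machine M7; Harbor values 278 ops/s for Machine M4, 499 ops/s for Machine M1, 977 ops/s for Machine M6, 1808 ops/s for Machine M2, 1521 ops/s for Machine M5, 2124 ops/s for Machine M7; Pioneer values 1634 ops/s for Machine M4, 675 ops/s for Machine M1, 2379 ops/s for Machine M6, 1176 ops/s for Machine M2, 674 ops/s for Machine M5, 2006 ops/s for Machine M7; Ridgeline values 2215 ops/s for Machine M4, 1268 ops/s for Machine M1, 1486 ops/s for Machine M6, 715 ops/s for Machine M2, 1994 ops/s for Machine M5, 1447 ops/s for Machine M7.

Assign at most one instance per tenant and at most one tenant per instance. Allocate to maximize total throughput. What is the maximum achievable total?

Max total: 12726 ops/s

Optimal: Summit→Machine M7 (2082 ops/s), Granite→Machine M1 (2291 ops/s), Juno→Machine M5 (1951 ops/s), Harbor→Machine M2 (1808 ops/s), Pioneer→Machine M6 (2379 ops/s), Ridgeline→Machine M4 (2215 ops/s) — total 2082+2291+1951+1808+2379+2215 = 12726 ops/s.
Max-entry greedy (repeatedly take the single best remaining cell) gives 12019 ops/s, worse by 707.
Next-best assignment: Summit→Machine M7, Granite→Machine M5, Juno→Machine M1, Harbor→Machine M2, Pioneer→Machine M6, Ridgeline→Machine M4 = 12291 ops/s.
Swapping Harbor↔Summit (Harbor→Machine M7 2124 ops/s, Summit→Machine M2 1059 ops/s) loses 707.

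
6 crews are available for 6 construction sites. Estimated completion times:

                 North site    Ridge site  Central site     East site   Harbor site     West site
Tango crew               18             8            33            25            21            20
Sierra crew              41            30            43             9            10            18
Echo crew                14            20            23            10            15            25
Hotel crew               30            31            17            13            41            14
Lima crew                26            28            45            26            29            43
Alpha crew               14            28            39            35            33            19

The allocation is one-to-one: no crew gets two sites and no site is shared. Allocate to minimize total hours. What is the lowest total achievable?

Optimal: Tango crew→Ridge site (8 hours), Sierra crew→Harbor site (10 hours), Echo crew→East site (10 hours), Hotel crew→Central site (17 hours), Lima crew→North site (26 hours), Alpha crew→West site (19 hours) — total 8+10+10+17+26+19 = 90 hours.
Row-greedy (each crew in turn takes its cheapest remaining site) gives 113 hours, worse by 23.
Swapping Hotel crew↔Lima crew (Hotel crew→North site 30 hours, Lima crew→Central site 45 hours) adds 32.

Min total: 90 hours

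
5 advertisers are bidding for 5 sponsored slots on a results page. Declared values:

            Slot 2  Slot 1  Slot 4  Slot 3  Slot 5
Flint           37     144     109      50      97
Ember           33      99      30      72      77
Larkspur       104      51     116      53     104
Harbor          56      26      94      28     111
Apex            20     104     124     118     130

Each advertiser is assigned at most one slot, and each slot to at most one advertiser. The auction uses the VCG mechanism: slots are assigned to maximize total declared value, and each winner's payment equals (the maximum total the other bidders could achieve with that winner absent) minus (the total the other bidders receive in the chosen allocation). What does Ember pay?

Efficient allocation: Flint→Slot 1 ($144), Ember→Slot 3 ($72), Larkspur→Slot 2 ($104), Harbor→Slot 5 ($111), Apex→Slot 4 ($124); total welfare W = $555.
Ember receives Slot 3 at value $72, so the others get W − 72 = $483.
Without Ember: best allocation of the remaining 4 bidders over all 5 slots is Flint→Slot 1 ($144), Larkspur→Slot 4 ($116), Harbor→Slot 5 ($111), Apex→Slot 3 ($118), total $489.
VCG payment = (others' best without Ember) − (others' welfare with Ember) = 489 − 483 = $6.

Ember pays $6.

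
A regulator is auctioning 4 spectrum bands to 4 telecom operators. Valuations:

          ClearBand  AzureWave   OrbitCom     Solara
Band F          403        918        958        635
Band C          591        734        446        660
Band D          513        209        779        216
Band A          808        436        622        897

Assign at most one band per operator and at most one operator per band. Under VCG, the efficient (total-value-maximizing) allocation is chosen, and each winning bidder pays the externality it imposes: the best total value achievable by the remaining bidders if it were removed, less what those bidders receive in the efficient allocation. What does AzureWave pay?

Efficient allocation: ClearBand→Band C ($591M), AzureWave→Band F ($918M), OrbitCom→Band D ($779M), Solara→Band A ($897M); total welfare W = $3185M.
AzureWave receives Band F at value $918M, so the others get W − 918 = $2267M.
Without AzureWave: best allocation of the remaining 3 bidders over all 4 bands is ClearBand→Band C ($591M), OrbitCom→Band F ($958M), Solara→Band A ($897M), total $2446M.
VCG payment = (others' best without AzureWave) − (others' welfare with AzureWave) = 2446 − 2267 = $179M.

AzureWave pays $179M.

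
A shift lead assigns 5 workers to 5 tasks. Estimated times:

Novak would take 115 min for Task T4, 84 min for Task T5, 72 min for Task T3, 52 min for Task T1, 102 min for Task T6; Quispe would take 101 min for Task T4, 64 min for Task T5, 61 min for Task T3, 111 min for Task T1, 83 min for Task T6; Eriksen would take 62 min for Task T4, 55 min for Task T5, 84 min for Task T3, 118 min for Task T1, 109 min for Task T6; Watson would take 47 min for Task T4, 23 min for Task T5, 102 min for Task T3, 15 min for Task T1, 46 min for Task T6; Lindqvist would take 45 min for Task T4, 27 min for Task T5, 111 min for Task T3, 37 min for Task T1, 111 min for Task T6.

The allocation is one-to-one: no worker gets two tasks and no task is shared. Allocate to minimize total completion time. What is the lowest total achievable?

Optimal: Novak→Task T1 (52 min), Quispe→Task T3 (61 min), Eriksen→Task T4 (62 min), Watson→Task T6 (46 min), Lindqvist→Task T5 (27 min) — total 52+61+62+46+27 = 248 min.
Row-greedy (each worker in turn takes its cheapest remaining task) gives 259 min, worse by 11.
Swapping Lindqvist↔Watson (Lindqvist→Task T6 111 min, Watson→Task T5 23 min) adds 61.
Checked against all permutations: 248 min is optimal.

Minimum total: 248 min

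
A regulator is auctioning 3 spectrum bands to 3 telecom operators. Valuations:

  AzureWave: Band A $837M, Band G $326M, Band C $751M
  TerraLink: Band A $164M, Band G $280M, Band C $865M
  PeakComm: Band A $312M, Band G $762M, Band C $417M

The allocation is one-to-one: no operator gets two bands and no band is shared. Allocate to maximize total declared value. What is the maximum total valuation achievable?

Max total: $2464M

Optimal: AzureWave→Band A ($837M), TerraLink→Band C ($865M), PeakComm→Band G ($762M) — total 837+865+762 = $2464M.
Next-best assignment: AzureWave→Band C, TerraLink→Band A, PeakComm→Band G = $1677M.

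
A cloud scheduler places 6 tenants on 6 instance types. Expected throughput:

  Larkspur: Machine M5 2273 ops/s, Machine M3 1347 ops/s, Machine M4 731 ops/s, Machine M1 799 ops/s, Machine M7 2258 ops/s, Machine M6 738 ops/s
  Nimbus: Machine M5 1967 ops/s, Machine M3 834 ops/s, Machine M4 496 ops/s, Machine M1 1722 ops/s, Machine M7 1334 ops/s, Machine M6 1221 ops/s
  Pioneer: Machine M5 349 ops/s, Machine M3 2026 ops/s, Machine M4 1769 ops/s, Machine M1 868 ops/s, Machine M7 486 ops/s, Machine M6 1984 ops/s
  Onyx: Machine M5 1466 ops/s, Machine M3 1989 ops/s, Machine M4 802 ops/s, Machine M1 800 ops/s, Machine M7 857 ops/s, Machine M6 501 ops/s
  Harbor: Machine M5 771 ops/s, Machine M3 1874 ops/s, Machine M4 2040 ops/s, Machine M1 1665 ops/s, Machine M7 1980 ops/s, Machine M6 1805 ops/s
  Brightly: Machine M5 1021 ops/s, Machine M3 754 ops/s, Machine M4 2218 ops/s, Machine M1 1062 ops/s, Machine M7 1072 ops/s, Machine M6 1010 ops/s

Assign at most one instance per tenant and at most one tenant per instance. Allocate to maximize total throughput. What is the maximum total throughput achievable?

Optimal: Larkspur→Machine M5 (2273 ops/s), Nimbus→Machine M1 (1722 ops/s), Pioneer→Machine M6 (1984 ops/s), Onyx→Machine M3 (1989 ops/s), Harbor→Machine M7 (1980 ops/s), Brightly→Machine M4 (2218 ops/s) — total 2273+1722+1984+1989+1980+2218 = 12166 ops/s.
Column-greedy (each instance in turn goes to its best remaining tenant) gives 10720 ops/s, worse by 1446.

Max total: 12166 ops/s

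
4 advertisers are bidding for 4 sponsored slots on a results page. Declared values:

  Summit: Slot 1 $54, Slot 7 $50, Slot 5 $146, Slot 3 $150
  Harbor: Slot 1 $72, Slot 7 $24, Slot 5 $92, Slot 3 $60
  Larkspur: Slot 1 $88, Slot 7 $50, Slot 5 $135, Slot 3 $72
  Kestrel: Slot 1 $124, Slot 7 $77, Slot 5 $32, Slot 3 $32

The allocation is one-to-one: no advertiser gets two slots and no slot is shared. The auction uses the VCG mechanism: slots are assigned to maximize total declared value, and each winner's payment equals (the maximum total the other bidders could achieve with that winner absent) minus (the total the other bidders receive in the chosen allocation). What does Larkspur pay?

Efficient allocation: Summit→Slot 3 ($150), Harbor→Slot 1 ($72), Larkspur→Slot 5 ($135), Kestrel→Slot 7 ($77); total welfare W = $434.
Larkspur receives Slot 5 at value $135, so the others get W − 135 = $299.
Without Larkspur: best allocation of the remaining 3 bidders over all 4 slots is Summit→Slot 3 ($150), Harbor→Slot 5 ($92), Kestrel→Slot 1 ($124), total $366.
VCG payment = (others' best without Larkspur) − (others' welfare with Larkspur) = 366 − 299 = $67.

Larkspur pays $67.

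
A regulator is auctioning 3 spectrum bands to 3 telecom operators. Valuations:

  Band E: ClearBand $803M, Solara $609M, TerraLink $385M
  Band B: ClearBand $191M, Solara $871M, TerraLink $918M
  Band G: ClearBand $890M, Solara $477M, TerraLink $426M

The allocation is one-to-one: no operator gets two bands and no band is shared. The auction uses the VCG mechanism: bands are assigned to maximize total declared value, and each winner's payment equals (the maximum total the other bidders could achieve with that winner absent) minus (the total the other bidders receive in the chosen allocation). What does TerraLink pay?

TerraLink pays $262M.

Efficient allocation: ClearBand→Band G ($890M), Solara→Band E ($609M), TerraLink→Band B ($918M); total welfare W = $2417M.
TerraLink receives Band B at value $918M, so the others get W − 918 = $1499M.
Without TerraLink: best allocation of the remaining 2 bidders over all 3 bands is ClearBand→Band G ($890M), Solara→Band B ($871M), total $1761M.
VCG payment = (others' best without TerraLink) − (others' welfare with TerraLink) = 1761 − 1499 = $262M.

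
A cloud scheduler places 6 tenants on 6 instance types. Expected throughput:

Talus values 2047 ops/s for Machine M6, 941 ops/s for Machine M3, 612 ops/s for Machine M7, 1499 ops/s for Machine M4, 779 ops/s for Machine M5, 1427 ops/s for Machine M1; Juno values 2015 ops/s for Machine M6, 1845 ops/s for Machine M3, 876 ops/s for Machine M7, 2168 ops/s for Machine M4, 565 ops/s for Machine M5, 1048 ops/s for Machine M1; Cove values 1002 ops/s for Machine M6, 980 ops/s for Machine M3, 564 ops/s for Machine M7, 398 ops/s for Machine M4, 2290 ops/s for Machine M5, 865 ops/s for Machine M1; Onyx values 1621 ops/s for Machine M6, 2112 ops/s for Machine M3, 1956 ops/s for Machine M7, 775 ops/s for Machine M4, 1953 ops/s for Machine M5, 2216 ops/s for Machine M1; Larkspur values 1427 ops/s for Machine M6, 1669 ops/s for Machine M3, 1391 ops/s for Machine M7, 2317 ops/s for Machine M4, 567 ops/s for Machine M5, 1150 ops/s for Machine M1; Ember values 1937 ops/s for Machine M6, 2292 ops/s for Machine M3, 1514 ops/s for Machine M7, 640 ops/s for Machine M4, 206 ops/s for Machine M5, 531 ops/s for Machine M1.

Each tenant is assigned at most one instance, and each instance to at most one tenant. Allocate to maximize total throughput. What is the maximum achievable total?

Max total: 12404 ops/s

This is the linear assignment problem.
Optimal: Talus→Machine M6 (2047 ops/s), Juno→Machine M4 (2168 ops/s), Cove→Machine M5 (2290 ops/s), Onyx→Machine M1 (2216 ops/s), Larkspur→Machine M7 (1391 ops/s), Ember→Machine M3 (2292 ops/s) — total 2047+2168+2290+2216+1391+2292 = 12404 ops/s.
Row-greedy (each tenant in turn takes its best remaining instance) gives 11904 ops/s, worse by 500.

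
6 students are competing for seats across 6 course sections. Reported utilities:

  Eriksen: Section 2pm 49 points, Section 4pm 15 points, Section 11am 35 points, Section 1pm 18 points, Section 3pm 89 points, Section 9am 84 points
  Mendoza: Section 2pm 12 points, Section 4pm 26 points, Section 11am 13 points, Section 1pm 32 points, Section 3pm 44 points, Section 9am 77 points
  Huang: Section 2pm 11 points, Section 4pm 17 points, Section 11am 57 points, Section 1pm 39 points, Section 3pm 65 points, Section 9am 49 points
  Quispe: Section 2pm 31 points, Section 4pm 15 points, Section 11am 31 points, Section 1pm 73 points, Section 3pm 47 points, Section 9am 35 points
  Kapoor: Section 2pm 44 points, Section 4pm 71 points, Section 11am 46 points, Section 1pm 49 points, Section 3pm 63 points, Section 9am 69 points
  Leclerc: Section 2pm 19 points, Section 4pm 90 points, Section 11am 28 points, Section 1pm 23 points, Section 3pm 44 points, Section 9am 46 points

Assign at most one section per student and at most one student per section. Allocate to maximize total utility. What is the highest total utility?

Maximum total: 430 points

Optimal: Eriksen→Section 3pm (89 points), Mendoza→Section 9am (77 points), Huang→Section 11am (57 points), Quispe→Section 1pm (73 points), Kapoor→Section 2pm (44 points), Leclerc→Section 4pm (90 points) — total 89+77+57+73+44+90 = 430 points.
Row-greedy (each student in turn takes its best remaining section) gives 386 points, worse by 44.
Swapping Eriksen↔Mendoza (Eriksen→Section 9am 84 points, Mendoza→Section 3pm 44 points) loses 38.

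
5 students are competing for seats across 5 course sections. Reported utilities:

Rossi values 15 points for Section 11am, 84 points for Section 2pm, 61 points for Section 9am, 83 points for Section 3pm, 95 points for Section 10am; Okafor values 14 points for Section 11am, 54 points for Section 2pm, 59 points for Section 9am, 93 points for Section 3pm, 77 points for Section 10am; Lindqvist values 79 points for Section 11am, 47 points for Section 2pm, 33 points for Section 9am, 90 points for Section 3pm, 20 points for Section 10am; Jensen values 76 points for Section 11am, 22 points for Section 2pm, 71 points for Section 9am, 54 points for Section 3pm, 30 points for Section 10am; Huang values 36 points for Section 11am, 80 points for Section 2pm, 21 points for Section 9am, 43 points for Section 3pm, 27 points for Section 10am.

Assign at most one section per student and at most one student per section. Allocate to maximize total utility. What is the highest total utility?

Maximum total: 418 points

Optimal: Rossi→Section 10am (95 points), Okafor→Section 3pm (93 points), Lindqvist→Section 11am (79 points), Jensen→Section 9am (71 points), Huang→Section 2pm (80 points) — total 95+93+79+71+80 = 418 points.
Swapping Rossi↔Lindqvist (Rossi→Section 11am 15 points, Lindqvist→Section 10am 20 points) loses 139.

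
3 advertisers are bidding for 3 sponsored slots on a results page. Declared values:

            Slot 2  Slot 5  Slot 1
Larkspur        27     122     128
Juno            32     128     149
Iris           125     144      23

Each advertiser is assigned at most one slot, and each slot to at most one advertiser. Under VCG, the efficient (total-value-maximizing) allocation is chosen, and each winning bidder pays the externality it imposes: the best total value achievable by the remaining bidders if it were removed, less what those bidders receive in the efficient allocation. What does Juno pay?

Efficient allocation: Larkspur→Slot 5 ($122), Juno→Slot 1 ($149), Iris→Slot 2 ($125); total welfare W = $396.
Juno receives Slot 1 at value $149, so the others get W − 149 = $247.
Without Juno: best allocation of the remaining 2 bidders over all 3 slots is Larkspur→Slot 1 ($128), Iris→Slot 5 ($144), total $272.
VCG payment = (others' best without Juno) − (others' welfare with Juno) = 272 − 247 = $25.

Juno pays $25.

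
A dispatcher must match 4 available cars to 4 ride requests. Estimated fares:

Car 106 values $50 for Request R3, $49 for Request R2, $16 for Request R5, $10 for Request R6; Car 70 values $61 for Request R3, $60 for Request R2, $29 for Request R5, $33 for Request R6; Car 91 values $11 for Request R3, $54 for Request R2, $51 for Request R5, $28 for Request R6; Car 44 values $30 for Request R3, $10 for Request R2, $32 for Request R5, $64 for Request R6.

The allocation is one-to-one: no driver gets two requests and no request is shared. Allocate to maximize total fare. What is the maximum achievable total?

Max total: $225

This is a one-to-one assignment (maximum-weight bipartite matching).
Optimal: Car 106→Request R3 ($50), Car 70→Request R2 ($60), Car 91→Request R5 ($51), Car 44→Request R6 ($64) — total 50+60+51+64 = $225.
Swapping Car 91↔Car 70 (Car 91→Request R2 $54, Car 70→Request R5 $29) loses 28.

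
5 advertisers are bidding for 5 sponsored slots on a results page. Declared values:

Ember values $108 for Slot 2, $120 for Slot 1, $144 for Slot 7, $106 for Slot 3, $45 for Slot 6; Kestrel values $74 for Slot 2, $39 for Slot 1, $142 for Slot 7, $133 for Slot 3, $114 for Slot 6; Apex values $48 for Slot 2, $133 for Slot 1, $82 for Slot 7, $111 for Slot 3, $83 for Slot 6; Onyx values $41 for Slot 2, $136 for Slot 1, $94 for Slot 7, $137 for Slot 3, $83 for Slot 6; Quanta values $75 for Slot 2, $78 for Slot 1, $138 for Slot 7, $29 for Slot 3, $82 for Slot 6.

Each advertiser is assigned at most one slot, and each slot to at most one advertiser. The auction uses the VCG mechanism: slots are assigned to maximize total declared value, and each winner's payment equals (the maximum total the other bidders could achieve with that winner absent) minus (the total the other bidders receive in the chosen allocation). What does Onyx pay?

Efficient allocation: Ember→Slot 2 ($108), Kestrel→Slot 6 ($114), Apex→Slot 1 ($133), Onyx→Slot 3 ($137), Quanta→Slot 7 ($138); total welfare W = $630.
Onyx receives Slot 3 at value $137, so the others get W − 137 = $493.
Without Onyx: best allocation of the remaining 4 bidders over all 5 slots is Ember→Slot 2 ($108), Kestrel→Slot 3 ($133), Apex→Slot 1 ($133), Quanta→Slot 7 ($138), total $512.
VCG payment = (others' best without Onyx) − (others' welfare with Onyx) = 512 − 493 = $19.

Onyx pays $19.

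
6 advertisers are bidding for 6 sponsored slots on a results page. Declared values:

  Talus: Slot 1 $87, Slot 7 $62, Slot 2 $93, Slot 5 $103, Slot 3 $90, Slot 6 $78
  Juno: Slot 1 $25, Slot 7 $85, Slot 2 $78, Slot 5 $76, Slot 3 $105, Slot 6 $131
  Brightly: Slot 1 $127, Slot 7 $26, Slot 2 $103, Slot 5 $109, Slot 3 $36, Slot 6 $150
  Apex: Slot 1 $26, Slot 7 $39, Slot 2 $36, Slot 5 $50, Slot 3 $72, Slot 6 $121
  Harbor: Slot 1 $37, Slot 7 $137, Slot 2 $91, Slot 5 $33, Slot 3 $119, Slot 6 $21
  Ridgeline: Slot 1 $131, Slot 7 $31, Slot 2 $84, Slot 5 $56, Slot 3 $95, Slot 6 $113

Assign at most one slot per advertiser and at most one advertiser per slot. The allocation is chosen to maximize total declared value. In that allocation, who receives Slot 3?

Optimal: Talus→Slot 5 ($103), Juno→Slot 3 ($105), Brightly→Slot 2 ($103), Apex→Slot 6 ($121), Harbor→Slot 7 ($137), Ridgeline→Slot 1 ($131) — total 103+105+103+121+137+131 = $700.
Max-entry greedy (repeatedly take the single best remaining cell) gives $662, worse by 38.
Every other assignment is strictly worse.
Juno's own top slot is Slot 6 ($131), but forcing Juno→Slot 6 and reassigning the rest optimally gives only $677 — worse by 23.

Juno receives Slot 3.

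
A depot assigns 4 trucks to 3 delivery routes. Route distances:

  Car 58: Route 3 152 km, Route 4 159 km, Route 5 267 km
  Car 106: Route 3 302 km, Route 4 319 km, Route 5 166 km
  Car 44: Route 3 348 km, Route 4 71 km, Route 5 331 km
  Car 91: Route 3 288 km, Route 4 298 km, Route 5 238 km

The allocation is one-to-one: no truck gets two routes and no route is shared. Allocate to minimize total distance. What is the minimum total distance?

Minimum total: 389 km

This is the linear assignment problem.
Optimal: Car 58→Route 3 (152 km), Car 44→Route 4 (71 km), Car 106→Route 5 (166 km) — total 152+71+166 = 389 km.
Next-best assignment: Car 58→Route 3, Car 44→Route 4, Car 91→Route 5 = 461 km.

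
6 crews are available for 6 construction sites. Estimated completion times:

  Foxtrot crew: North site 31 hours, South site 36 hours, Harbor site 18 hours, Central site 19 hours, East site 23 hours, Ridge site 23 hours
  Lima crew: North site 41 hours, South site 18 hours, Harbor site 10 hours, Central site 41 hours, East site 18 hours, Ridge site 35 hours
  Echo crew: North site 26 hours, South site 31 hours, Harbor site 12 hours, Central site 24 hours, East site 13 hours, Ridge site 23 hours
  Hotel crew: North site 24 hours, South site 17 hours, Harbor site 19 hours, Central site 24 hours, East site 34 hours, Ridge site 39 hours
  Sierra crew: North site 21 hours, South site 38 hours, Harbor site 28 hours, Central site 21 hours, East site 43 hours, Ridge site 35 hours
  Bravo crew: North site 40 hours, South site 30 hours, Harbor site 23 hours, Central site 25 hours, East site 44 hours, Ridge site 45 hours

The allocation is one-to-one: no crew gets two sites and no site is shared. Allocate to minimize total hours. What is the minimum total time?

Minimum total: 109 hours

Optimal: Foxtrot crew→Ridge site (23 hours), Lima crew→Harbor site (10 hours), Echo crew→East site (13 hours), Hotel crew→South site (17 hours), Sierra crew→North site (21 hours), Bravo crew→Central site (25 hours) — total 23+10+13+17+21+25 = 109 hours.
Column-greedy (each site in turn goes to its cheapest remaining crew) gives 125 hours, worse by 16.
Next-best assignment: Foxtrot crew→Ridge site, Lima crew→East site, Echo crew→Harbor site, Hotel crew→South site, Sierra crew→North site, Bravo crew→Central site = 116 hours.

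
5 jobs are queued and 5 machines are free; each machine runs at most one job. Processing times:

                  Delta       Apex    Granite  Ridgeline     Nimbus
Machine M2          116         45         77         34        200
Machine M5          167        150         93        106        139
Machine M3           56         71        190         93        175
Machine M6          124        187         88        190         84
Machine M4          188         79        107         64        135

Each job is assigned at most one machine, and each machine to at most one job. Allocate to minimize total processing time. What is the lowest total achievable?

Minimum total: 342 min

Optimal: Delta→Machine M3 (56 min), Apex→Machine M2 (45 min), Granite→Machine M5 (93 min), Ridgeline→Machine M4 (64 min), Nimbus→Machine M6 (84 min) — total 56+45+93+64+84 = 342 min.
Row-greedy (each job in turn takes its cheapest remaining machine) gives 392 min, worse by 50.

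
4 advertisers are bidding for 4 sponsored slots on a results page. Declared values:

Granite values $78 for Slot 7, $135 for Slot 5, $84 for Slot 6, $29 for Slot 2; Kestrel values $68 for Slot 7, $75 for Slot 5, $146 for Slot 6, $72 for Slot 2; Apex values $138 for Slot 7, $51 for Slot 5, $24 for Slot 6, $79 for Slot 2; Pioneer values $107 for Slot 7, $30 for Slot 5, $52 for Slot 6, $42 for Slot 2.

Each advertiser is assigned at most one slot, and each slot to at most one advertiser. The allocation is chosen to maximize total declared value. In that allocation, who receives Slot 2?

Optimal: Granite→Slot 5 ($135), Kestrel→Slot 6 ($146), Apex→Slot 2 ($79), Pioneer→Slot 7 ($107) — total 135+146+79+107 = $467.
Max-entry greedy (repeatedly take the single best remaining cell) gives $461, worse by 6.
Next-best assignment: Granite→Slot 5, Kestrel→Slot 6, Apex→Slot 7, Pioneer→Slot 2 = $461.
Swapping Granite↔Apex (Granite→Slot 2 $29, Apex→Slot 5 $51) loses 134.
No other one-to-one assignment exceeds $467.
Apex's own top slot is Slot 7 ($138), but forcing Apex→Slot 7 and reassigning the rest optimally gives only $461 — worse by 6.

Apex receives Slot 2.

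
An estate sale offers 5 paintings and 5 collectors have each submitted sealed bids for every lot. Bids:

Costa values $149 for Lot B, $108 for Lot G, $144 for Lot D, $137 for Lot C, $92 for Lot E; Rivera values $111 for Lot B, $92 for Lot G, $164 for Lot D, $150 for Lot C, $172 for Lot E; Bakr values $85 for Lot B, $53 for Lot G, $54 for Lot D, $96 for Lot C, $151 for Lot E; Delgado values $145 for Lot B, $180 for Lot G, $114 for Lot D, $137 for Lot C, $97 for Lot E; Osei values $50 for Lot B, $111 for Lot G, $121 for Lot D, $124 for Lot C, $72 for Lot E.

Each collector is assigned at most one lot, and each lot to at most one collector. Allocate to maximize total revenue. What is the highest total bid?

Optimal: Costa→Lot B ($149), Rivera→Lot D ($164), Bakr→Lot E ($151), Delgado→Lot G ($180), Osei→Lot C ($124) — total 149+164+151+180+124 = $768.
Next-best assignment: Costa→Lot B, Rivera→Lot C, Bakr→Lot E, Delgado→Lot G, Osei→Lot D = $751.

Maximum total: $768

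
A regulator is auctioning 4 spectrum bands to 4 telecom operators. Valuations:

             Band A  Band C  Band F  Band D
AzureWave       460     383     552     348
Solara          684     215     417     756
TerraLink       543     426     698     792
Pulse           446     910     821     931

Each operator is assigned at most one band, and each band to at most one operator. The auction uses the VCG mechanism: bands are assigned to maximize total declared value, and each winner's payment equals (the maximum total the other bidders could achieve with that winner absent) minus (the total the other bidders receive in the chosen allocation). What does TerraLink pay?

Efficient allocation: AzureWave→Band F ($552M), Solara→Band A ($684M), TerraLink→Band D ($792M), Pulse→Band C ($910M); total welfare W = $2938M.
TerraLink receives Band D at value $792M, so the others get W − 792 = $2146M.
Without TerraLink: best allocation of the remaining 3 bidders over all 4 bands is AzureWave→Band F ($552M), Solara→Band D ($756M), Pulse→Band C ($910M), total $2218M.
VCG payment = (others' best without TerraLink) − (others' welfare with TerraLink) = 2218 − 2146 = $72M.

TerraLink pays $72M.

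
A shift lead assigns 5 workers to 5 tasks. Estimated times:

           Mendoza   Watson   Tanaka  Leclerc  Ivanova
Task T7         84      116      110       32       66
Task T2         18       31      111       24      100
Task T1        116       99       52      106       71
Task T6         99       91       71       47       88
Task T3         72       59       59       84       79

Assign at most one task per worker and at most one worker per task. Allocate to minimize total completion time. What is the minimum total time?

Optimal: Mendoza→Task T2 (18 min), Watson→Task T3 (59 min), Tanaka→Task T1 (52 min), Leclerc→Task T6 (47 min), Ivanova→Task T7 (66 min) — total 18+59+52+47+66 = 242 min.
Column-greedy (each task in turn goes to its cheapest remaining worker) gives 249 min, worse by 7.
Swapping Watson↔Ivanova (Watson→Task T7 116 min, Ivanova→Task T3 79 min) adds 70.
No other one-to-one assignment undercuts 242 min.

Min total: 242 min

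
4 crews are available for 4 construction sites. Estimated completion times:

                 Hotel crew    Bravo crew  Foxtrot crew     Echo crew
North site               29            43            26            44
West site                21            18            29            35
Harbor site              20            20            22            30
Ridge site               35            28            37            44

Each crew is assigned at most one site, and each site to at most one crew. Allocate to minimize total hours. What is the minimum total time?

Minimum total: 105 hours

Optimal: Hotel crew→West site (21 hours), Bravo crew→Ridge site (28 hours), Foxtrot crew→North site (26 hours), Echo crew→Harbor site (30 hours) — total 21+28+26+30 = 105 hours.
Column-greedy (each site in turn goes to its cheapest remaining crew) gives 108 hours, worse by 3.
Next-best assignment: Hotel crew→Harbor site, Bravo crew→West site, Foxtrot crew→North site, Echo crew→Ridge site = 108 hours.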